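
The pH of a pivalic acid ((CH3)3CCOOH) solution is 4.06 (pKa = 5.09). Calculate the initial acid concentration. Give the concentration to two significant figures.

C₀ = 1.0 × 10^-3 M

[H+] = 10^(-4.06) = 8.71 × 10^-5 M = x
Ka = 10^(−5.09) = 8.13 × 10^-6
Ka = x²/(C₀ − x) ⇒ C₀ = x + x²/Ka
C₀ = 8.71 × 10^-5 + (8.71 × 10^-5)²/(8.13 × 10^-6) = 1.02 × 10^-3 M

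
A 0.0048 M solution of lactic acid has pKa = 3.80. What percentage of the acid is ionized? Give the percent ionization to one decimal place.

CH3CH(OH)COOH ⇌ CH3CH(OH)COO- + H+; let x = [H+] at equilibrium.
Ka = 10^(−3.80) = 1.58 × 10^-4
Ka = x²/(C₀ − x); solving the quadratic gives x = 7.95 × 10^-4 M.
Fraction ionized = 7.95 × 10^-4 / 0.0048 = 0.1656 → 16.6%

16.6%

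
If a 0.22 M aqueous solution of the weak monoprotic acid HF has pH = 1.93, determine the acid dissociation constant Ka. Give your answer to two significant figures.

[H+] = 10^(-1.93) = 1.17 × 10^-2 M
At equilibrium [HA] = 0.22 − 1.17 × 10^-2 = 2.08 × 10^-1 M
Ka = [H+][A-]/[HA] = (1.17 × 10^-2)² / 2.08 × 10^-1 = 6.6 × 10^-4

Ka = 6.6 × 10^-4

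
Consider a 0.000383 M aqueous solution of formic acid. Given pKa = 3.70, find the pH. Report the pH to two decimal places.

HCOOH ⇌ HCOO- + H+
Ka = 10^(−3.70) = 2.00 × 10^-4
From the ICE table, Ka = x²/(0.000383 − x) = 2.00 × 10^-4.
Here C₀/Ka ≈ 1.91, so the small-x approximation fails. Use the quadratic:
x = [−0.0002 + √(0.0002² + 3.06e-07)]/2 = 1.94 × 10^-4 M
pH = −log[H+] = −log(1.94 × 10^-4) = 3.71

pH = 3.71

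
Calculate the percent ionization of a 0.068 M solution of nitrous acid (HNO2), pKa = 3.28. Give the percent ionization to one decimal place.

8.4%

HNO2 ⇌ NO2- + H+; let x = [H+] at equilibrium.
Ka = 10^(−3.28) = 5.25 × 10^-4
Solve x² + 0.000525x − 3.57e-05 = 0 → x = 5.72 × 10^-3 M
Fraction ionized = 5.72 × 10^-3 / 0.068 = 0.0841 → 8.4%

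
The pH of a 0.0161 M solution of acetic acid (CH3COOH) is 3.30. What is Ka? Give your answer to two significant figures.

Ka = 1.6 × 10^-5

[H+] = 10^(-3.30) = 5.01 × 10^-4 M
At equilibrium [HA] = 0.0161 − 5.01 × 10^-4 = 1.56 × 10^-2 M
Ka = [H+][A-]/[HA] = (5.01 × 10^-4)² / 1.56 × 10^-2 = 1.6 × 10^-5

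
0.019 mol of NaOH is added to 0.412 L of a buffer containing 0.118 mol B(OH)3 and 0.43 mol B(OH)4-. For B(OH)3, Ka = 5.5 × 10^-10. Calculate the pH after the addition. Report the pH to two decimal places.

pH = 9.92

OH- converts B(OH)3 to B(OH)4-: B(OH)3 → 0.099 mol, B(OH)4- → 0.449 mol.
pKa = −log(5.5 × 10^-10) = 9.260
pH = pKa + log(n_B(OH)4-/n_B(OH)3) = 9.260 + log(0.449/0.099) = 9.260 + (+0.657)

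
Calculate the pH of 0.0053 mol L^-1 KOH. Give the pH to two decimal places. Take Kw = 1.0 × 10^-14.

KOH is a strong base; [OH-] = 0.0053 M.
pOH = -log(0.0053) = 2.28
pH = 14.00 - 2.28 = 11.72

pH = 11.72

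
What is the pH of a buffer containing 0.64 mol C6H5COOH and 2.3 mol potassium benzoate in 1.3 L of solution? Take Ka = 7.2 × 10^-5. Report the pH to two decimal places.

pH = 4.70

pKa = −log(7.2 × 10^-5) = 4.143
pH = pKa + log([A⁻]/[HA]) = 4.143 + log(2.3/0.64)
pH = 4.143 + (+0.556) = 4.70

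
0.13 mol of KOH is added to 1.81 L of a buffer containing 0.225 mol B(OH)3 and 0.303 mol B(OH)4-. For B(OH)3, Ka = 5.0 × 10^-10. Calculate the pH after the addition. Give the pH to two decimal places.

pH = 9.96

OH- converts B(OH)3 to B(OH)4-: B(OH)3 → 0.095 mol, B(OH)4- → 0.433 mol.
pKa = −log(5.0 × 10^-10) = 9.301
pH = pKa + log([A⁻]/[HA]) = 9.301 + log(0.433/0.095) = 9.301 +0.659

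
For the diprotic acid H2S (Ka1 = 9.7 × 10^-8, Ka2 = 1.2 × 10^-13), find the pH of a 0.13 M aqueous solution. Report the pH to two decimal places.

Ka1 ≫ Ka2, so treat the first dissociation as the only significant source of H+.
Ka1 = x²/(0.13 − x) = 9.7 × 10^-8
x ≈ √(9.7 × 10^-8 × 0.13) = 1.12 × 10^-4 M
pH = −log(1.12 × 10^-4) = 3.95

pH = 3.95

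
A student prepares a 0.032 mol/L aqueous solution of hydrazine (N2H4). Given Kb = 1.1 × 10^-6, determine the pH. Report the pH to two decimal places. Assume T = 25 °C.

N2H4 + H2O ⇌ N2H5+ + OH-
Kb = x²/(0.032 − x) = 1.1 × 10^-6
Assume x ≪ 0.032: x ≈ √(1.1 × 10^-6 × 0.032) = 1.88 × 10^-4 M
(x/C₀ = 0.59% < 5%, so the approximation holds.)
pOH = 3.73, so pH = 14.00 − pOH = 10.27

pH = 10.27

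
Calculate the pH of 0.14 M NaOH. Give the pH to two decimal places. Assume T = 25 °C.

pH = 13.15

NaOH is a strong base; [OH-] = 0.14 M.
pOH = -log(0.14) = 0.85
pH = 14.00 - 0.85 = 13.15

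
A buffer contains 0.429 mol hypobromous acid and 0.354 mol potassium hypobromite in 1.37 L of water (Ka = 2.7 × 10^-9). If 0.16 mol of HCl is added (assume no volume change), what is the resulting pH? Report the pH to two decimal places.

pH = 8.09

Added H+ converts OBr- to HOBr: HOBr → 0.589 mol, OBr- → 0.194 mol.
pKa = −log(2.7 × 10^-9) = 8.569
pH = pKa + log([A⁻]/[HA]) = 8.569 + log(0.194/0.589) = 8.569 -0.482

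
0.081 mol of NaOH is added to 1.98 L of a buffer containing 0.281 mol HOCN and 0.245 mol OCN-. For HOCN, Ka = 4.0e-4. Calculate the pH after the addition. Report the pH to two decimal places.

After neutralization: n(HOCN) = 0.2 mol, n(OCN-) = 0.326 mol.
pKa = −log(4.0 × 10^-4) = 3.398
pH = pKa + log(n_OCN-/n_HOCN) = 3.398 + log(0.326/0.2) = 3.398 + (+0.212)

pH = 3.61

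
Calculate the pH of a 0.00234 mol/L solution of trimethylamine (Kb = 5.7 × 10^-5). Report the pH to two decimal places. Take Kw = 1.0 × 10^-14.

pH = 10.53

(CH3)3N + H2O ⇌ (CH3)3NH+ + OH-
From the ICE table, Kb = x²/(0.00234 − x) = 5.7 × 10^-5.
Here C₀/Kb ≈ 41.1, so the small-x approximation fails. Use the quadratic:
x = [−5.7e-05 + √(5.7e-05² + 5.34e-07)]/2 = 3.38 × 10^-4 M
pOH = 3.47, so pH = 14.00 − pOH = 10.53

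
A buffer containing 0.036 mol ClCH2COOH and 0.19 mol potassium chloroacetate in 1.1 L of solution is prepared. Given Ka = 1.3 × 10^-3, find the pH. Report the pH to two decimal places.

pH = 3.61

pKa = −log(1.3 × 10^-3) = 2.886
pH = pKa + log([A⁻]/[HA]) = 2.886 + log(0.19/0.036)
pH = 2.886 + (+0.722) = 3.61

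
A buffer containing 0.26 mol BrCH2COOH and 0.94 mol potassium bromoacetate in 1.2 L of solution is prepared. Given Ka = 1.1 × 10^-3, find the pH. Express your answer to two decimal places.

pH = 3.52

pKa = −log(1.1 × 10^-3) = 2.959
Using pH = pKa + log([base]/[acid]) with [base]/[acid] = 0.94/0.26:
pH = 2.959 + (+0.558) = 3.52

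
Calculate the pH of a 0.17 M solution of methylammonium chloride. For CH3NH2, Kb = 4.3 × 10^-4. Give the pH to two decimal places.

pH = 5.70

CH3NH3+ is the conjugate acid of the weak base CH3NH2.
Ka = Kw/Kb = 1.0×10^-14 / 4.3 × 10^-4 = 2.33 × 10^-11
Ka = [H+]²/(0.17 − [H+]) = 2.33 × 10^-11
Neglecting [H+] in the denominator: [H+] = √(2.33 × 10^-11 × 0.17) = 1.99 × 10^-6 M
pH = −log[H+] = −log(1.99 × 10^-6) = 5.70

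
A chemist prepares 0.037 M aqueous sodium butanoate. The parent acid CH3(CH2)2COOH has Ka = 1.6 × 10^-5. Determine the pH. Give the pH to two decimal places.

pH = 8.68

CH3(CH2)2COO- is the conjugate base of the weak acid CH3(CH2)2COOH.
Kb = Kw/Ka = 1.0×10^-14 / 1.6 × 10^-5 = 6.25 × 10^-10
Kb = [OH-]²/(0.037 − [OH-]) = 6.25 × 10^-10
Neglecting [OH-] in the denominator: [OH-] = √(6.25 × 10^-10 × 0.037) = 4.81 × 10^-6 M
([OH-]/C₀ = 0.013% < 5%, so the approximation holds.)
pOH = −log(4.81 × 10^-6) = 5.32; pH = 14.00 − 5.32 = 8.68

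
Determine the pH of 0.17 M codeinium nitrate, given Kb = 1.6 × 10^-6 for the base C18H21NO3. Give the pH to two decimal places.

C18H22NO3+ is the conjugate acid of the weak base C18H21NO3.
Ka = Kw/Kb = 1.0×10^-14 / 1.6 × 10^-6 = 6.25 × 10^-9
Ka = x²/(0.17 − x) = 6.25 × 10^-9
Since Ka ≪ C₀, x ≈ √(Ka·C₀) = 3.26 × 10^-5 M.
pH = −log(3.26 × 10^-5) = 4.49

pH = 4.49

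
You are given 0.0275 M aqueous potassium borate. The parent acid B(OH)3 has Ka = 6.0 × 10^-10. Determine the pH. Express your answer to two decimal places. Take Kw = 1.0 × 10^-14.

pH = 10.83

B(OH)4- is the conjugate base of the weak acid B(OH)3.
Kb = Kw/Ka = 1.0×10^-14 / 6.0 × 10^-10 = 1.67 × 10^-5
Kb = [OH-]²/(0.0275 − [OH-]) = 1.67 × 10^-5
Assume [OH-] ≪ 0.0275: [OH-] ≈ √(1.67 × 10^-5 × 0.0275) = 6.78 × 10^-4 M
Check: 2.5% ionized — well under 5%, approximation valid.
pOH = −log(6.78 × 10^-4) = 3.17; pH = 14.00 − 3.17 = 10.83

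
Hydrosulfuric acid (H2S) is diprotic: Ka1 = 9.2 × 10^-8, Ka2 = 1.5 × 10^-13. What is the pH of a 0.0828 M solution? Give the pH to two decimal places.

pH = 4.06

Since Ka1 ≫ Ka2, the first ionization dominates [H+].
Ka1 = x²/(0.0828 − x) = 9.2 × 10^-8
x ≈ √(9.2 × 10^-8 × 0.0828) = 8.73 × 10^-5 M
pH = −log(8.73 × 10^-5) = 4.06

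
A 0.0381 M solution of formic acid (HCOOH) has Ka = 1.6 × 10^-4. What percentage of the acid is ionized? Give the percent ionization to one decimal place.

HCOOH ⇌ HCOO- + H+; let x = [H+] at equilibrium.
Ka = x²/(C₀ − x); solving the quadratic gives x = 2.39 × 10^-3 M.
Fraction ionized = 2.39 × 10^-3 / 0.0381 = 0.0627 → 6.3%

6.3%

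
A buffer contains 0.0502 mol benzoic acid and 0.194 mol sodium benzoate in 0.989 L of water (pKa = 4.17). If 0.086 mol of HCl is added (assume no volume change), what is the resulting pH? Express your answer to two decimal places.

Added H+ converts C6H5COO- to C6H5COOH: C6H5COOH → 0.136 mol, C6H5COO- → 0.108 mol.
pH = pKa + log(n_C6H5COO-/n_C6H5COOH) = 4.17 + log(0.108/0.136) = 4.17 + (-0.100)

pH = 4.07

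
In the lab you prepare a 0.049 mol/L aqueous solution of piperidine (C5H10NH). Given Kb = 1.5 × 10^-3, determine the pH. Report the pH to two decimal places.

pH = 11.90

C5H10NH + H2O ⇌ C5H10NH2+ + OH-
Kb = [OH-]²/(0.049 − [OH-]) = 1.5 × 10^-3
The 5% rule fails; solving [OH-]² + Kb·[OH-] − Kb·C₀ = 0 exactly:
[OH-] = (−Kb + √(Kb² + 4·Kb·C₀))/2 = 7.86 × 10^-3 M
pOH = 2.10, so pH = 14.00 − pOH = 11.90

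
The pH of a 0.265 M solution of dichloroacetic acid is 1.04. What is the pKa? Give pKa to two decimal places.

[H+] = 10^(-1.04) = 9.12 × 10^-2 M
At equilibrium [HA] = 0.265 − 9.12 × 10^-2 = 1.74 × 10^-1 M
Ka = [H+][A-]/[HA] = (9.12 × 10^-2)² / 1.74 × 10^-1 = 4.78 × 10^-2
pKa = -log(4.78 × 10^-2) = 1.32

pKa = 1.32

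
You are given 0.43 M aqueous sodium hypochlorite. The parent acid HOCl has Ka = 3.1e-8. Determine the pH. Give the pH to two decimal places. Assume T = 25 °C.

pH = 10.57

OCl- is the conjugate base of the weak acid HOCl.
Kb = Kw/Ka = 1.0×10^-14 / 3.1 × 10^-8 = 3.23 × 10^-7
Let x = [OH-] at equilibrium. Kb = x²/(0.43 − x).
Since Kb ≪ C₀, x ≈ √(Kb·C₀) = 3.73 × 10^-4 M.
pOH = −log(3.73 × 10^-4) = 3.43; pH = 14.00 − 3.43 = 10.57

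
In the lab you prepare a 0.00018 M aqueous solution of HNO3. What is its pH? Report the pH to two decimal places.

pH = 3.74

HNO3 is a strong acid and dissociates completely, so [H+] = 0.00018 M.
pH = -log(0.00018) = 3.74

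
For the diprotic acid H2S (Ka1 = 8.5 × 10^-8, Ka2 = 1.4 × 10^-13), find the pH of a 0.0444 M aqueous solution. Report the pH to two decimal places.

Ka1 ≫ Ka2, so treat the first dissociation as the only significant source of H+.
Ka1 = x²/(0.0444 − x) = 8.5 × 10^-8
x ≈ √(8.5 × 10^-8 × 0.0444) = 6.14 × 10^-5 M
pH = −log(6.14 × 10^-5) = 4.21

pH = 4.21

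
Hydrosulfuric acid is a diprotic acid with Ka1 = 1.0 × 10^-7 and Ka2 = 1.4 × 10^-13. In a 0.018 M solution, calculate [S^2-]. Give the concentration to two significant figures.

1.4 × 10^-13 M

First ionization gives [H+] ≈ [HS-] = 4.24 × 10^-5 M.
Second step: Ka2 = [H+][S^2-]/[HS-] ≈ [S^2-] (since [H+] ≈ [HS-]).
So [S^2-] ≈ Ka2.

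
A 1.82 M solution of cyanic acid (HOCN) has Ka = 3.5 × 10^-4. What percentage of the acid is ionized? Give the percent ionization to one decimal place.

HOCN ⇌ OCN- + H+; let x = [H+] at equilibrium.
x ≈ √(Ka·C₀) = √(3.5 × 10^-4 × 1.82) = 2.52 × 10^-2 M
Fraction ionized = 2.52 × 10^-2 / 1.82 = 0.0138 → 1.4%

1.4%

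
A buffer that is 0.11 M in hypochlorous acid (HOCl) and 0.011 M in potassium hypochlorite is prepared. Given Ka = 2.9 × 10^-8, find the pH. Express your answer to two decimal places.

pH = 6.54

pKa = −log(2.9 × 10^-8) = 7.538
pH = pKa + log([A⁻]/[HA]) = 7.538 + log(0.011/0.11)
pH = 7.538 + (-1.000) = 6.54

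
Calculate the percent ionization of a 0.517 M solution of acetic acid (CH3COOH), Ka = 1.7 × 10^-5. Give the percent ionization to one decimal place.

0.6%

CH3COOH ⇌ CH3COO- + H+; let x = [H+] at equilibrium.
x ≈ √(Ka·C₀) = √(1.7 × 10^-5 × 0.517) = 2.96 × 10^-3 M
% ionization = x/C₀ × 100% = 2.96 × 10^-3/0.517 × 100% = 0.6%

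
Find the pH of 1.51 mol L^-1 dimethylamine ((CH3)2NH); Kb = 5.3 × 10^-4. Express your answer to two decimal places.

(CH3)2NH + H2O ⇌ (CH3)2NH2+ + OH-
From the ICE table, Kb = x²/(1.51 − x) = 5.3 × 10^-4.
Assume x ≪ 1.51: x ≈ √(5.3 × 10^-4 × 1.51) = 2.83 × 10^-2 M
pOH = 1.55, so pH = 14.00 − pOH = 12.45

pH = 12.45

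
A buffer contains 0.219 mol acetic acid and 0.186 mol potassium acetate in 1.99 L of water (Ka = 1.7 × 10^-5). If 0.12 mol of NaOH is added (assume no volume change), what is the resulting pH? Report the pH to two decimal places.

OH- converts CH3COOH to CH3COO-: CH3COOH → 0.099 mol, CH3COO- → 0.306 mol.
pKa = −log(1.7 × 10^-5) = 4.770
pH = pKa + log([A⁻]/[HA]) = 4.770 + log(0.306/0.099) = 4.770 +0.490

pH = 5.26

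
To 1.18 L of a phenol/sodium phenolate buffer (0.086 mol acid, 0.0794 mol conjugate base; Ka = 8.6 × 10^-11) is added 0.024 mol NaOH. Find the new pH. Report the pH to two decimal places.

OH- converts C6H5OH to C6H5O-: C6H5OH → 0.062 mol, C6H5O- → 0.103 mol.
pKa = −log(8.6 × 10^-11) = 10.066
pH = pKa + log([A⁻]/[HA]) = 10.066 + log(0.103/0.062) = 10.066 +0.220

pH = 10.29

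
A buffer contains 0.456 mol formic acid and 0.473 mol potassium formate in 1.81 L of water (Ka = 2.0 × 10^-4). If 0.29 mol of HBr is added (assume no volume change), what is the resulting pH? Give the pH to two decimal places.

pH = 3.09

Added H+ converts HCOO- to HCOOH: HCOOH → 0.746 mol, HCOO- → 0.183 mol.
pKa = −log(2.0 × 10^-4) = 3.699
pH = pKa + log(n_HCOO-/n_HCOOH) = 3.699 + log(0.183/0.746) = 3.699 + (-0.610)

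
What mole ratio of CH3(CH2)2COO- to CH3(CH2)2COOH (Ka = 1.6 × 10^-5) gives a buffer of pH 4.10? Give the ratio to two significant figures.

ratio = 0.20

pKa = -log(1.6 × 10^-5) = 4.796
pH = pKa + log(r) ⇒ log(r) = 4.10 − 4.796 = -0.696
r = [CH3(CH2)2COO-]/[CH3(CH2)2COOH] = 10^(-0.696) = 0.201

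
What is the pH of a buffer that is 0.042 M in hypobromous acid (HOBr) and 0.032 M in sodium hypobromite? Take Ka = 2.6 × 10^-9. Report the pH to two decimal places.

pH = 8.47

pKa = −log(2.6 × 10^-9) = 8.585
pH = pKa + log([A⁻]/[HA]) = 8.585 + log(0.032/0.042)
pH = 8.585 + (-0.118) = 8.47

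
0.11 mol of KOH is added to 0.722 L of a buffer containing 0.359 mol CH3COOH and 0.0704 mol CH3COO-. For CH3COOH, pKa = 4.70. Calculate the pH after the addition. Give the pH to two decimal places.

pH = 4.56

After neutralization: n(CH3COOH) = 0.249 mol, n(CH3COO-) = 0.18 mol.
Henderson–Hasselbalch with mole ratio 0.18/0.249: pH = 4.70 + (-0.141)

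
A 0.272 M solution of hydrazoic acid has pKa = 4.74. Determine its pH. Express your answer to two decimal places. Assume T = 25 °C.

HN3 ⇌ N3- + H+
Ka = 10^(−4.74) = 1.82 × 10^-5
Ka = [H+]²/(0.272 − [H+]) = 1.82 × 10^-5
Assume [H+] ≪ 0.272: [H+] ≈ √(1.82 × 10^-5 × 0.272) = 2.22 × 10^-3 M
Check: 0.82% ionized — well under 5%, approximation valid.
pH = −log[H+] = −log(2.22 × 10^-3) = 2.65

pH = 2.65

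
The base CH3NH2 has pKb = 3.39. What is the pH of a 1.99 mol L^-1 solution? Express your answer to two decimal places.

pH = 12.45

CH3NH2 + H2O ⇌ CH3NH3+ + OH-
Kb = 10^(−3.39) = 4.07 × 10^-4
From the ICE table, Kb = [OH-]²/(1.99 − [OH-]) = 4.07 × 10^-4.
Assume [OH-] ≪ 1.99: [OH-] ≈ √(4.07 × 10^-4 × 1.99) = 2.85 × 10^-2 M
pOH = 1.55, so pH = 14.00 − pOH = 12.45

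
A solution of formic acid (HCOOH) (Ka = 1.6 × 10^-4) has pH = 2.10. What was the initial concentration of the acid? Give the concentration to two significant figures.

[H+] = 10^(-2.10) = 7.94 × 10^-3 M = x
Ka = x²/(C₀ − x) ⇒ C₀ = x + x²/Ka
C₀ = 7.94 × 10^-3 + (7.94 × 10^-3)²/(1.6 × 10^-4) = 4.02 × 10^-1 M

C₀ = 4.0 × 10^-1 M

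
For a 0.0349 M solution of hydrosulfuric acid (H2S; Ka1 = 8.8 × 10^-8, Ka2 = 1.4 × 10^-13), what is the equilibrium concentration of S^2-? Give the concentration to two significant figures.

First ionization gives [H+] ≈ [HS-] = 5.54 × 10^-5 M.
Second step: Ka2 = [H+][S^2-]/[HS-] ≈ [S^2-] (since [H+] ≈ [HS-]).
So [S^2-] ≈ Ka2.

1.4 × 10^-13 M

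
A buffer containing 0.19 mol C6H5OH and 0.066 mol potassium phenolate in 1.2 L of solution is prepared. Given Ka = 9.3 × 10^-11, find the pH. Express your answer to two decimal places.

pH = 9.57

pKa = −log(9.3 × 10^-11) = 10.032
Using pH = pKa + log([base]/[acid]) with [base]/[acid] = 0.066/0.19:
pH = 10.032 + (-0.459) = 9.57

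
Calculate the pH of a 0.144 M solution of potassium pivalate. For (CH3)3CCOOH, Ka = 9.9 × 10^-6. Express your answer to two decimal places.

(CH3)3CCOO- is the conjugate base of the weak acid (CH3)3CCOOH.
Kb = Kw/Ka = 1.0×10^-14 / 9.9 × 10^-6 = 1.01 × 10^-9
Let x = [OH-] at equilibrium. Kb = x²/(0.144 − x).
Neglecting x in the denominator: x = √(1.01 × 10^-9 × 0.144) = 1.21 × 10^-5 M
(x/C₀ = 0.0084% < 5%, so the approximation holds.)
pOH = 4.92, so pH = 14.00 − pOH = 9.08

pH = 9.08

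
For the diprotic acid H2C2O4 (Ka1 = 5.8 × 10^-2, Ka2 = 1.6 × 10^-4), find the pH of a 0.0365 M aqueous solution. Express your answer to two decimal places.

pH = 1.60

Ka1 ≫ Ka2, so treat the first dissociation as the only significant source of H+.
Ka1 = x²/(0.0365 − x) = 5.8 × 10^-2
Solving the quadratic: x = (−Ka1 + √(Ka1² + 4·Ka1·C₀))/2 = 2.54 × 10^-2 M
pH = −log(2.54 × 10^-2) = 1.60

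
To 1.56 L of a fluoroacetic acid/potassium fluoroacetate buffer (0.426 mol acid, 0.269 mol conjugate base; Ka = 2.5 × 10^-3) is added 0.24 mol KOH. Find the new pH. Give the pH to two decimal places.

OH- converts FCH2COOH to FCH2COO-: FCH2COOH → 0.186 mol, FCH2COO- → 0.509 mol.
pKa = −log(2.5 × 10^-3) = 2.602
pH = pKa + log(n_FCH2COO-/n_FCH2COOH) = 2.602 + log(0.509/0.186) = 2.602 + (+0.437)

pH = 3.04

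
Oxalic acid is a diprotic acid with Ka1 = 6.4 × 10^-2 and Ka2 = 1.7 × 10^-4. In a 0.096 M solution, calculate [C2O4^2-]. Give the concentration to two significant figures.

First ionization gives [H+] ≈ [HC2O4-] = 5.27 × 10^-2 M.
Second step: Ka2 = [H+][C2O4^2-]/[HC2O4-] ≈ [C2O4^2-] (since [H+] ≈ [HC2O4-]).
So [C2O4^2-] ≈ Ka2.

1.7 × 10^-4 M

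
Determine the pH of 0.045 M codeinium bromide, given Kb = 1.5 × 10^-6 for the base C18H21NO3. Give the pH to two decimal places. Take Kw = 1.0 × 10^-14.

C18H22NO3+ is the conjugate acid of the weak base C18H21NO3.
Ka = Kw/Kb = 1.0×10^-14 / 1.5 × 10^-6 = 6.67 × 10^-9
Let x = [H+] at equilibrium. Ka = x²/(0.045 − x).
Since Ka ≪ C₀, x ≈ √(Ka·C₀) = 1.73 × 10^-5 M.
pH = −log(1.73 × 10^-5) = 4.76

pH = 4.76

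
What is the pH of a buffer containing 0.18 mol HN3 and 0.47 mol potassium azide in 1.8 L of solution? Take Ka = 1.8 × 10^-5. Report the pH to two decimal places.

pH = 5.16

pKa = −log(1.8 × 10^-5) = 4.745
pH = pKa + log([A⁻]/[HA]) = 4.745 + log(0.47/0.18)
pH = 4.745 + (+0.417) = 5.16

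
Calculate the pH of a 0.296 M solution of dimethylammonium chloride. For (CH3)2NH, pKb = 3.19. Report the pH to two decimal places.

pH = 5.67

(CH3)2NH2+ is the conjugate acid of the weak base (CH3)2NH.
Kb = 10^(−3.19) = 6.46 × 10^-4
Ka = Kw/Kb = 1.0×10^-14 / 6.46 × 10^-4 = 1.55 × 10^-11
From the ICE table, Ka = x²/(0.296 − x) = 1.55 × 10^-11.
Assume x ≪ 0.296: x ≈ √(1.55 × 10^-11 × 0.296) = 2.14 × 10^-6 M
Check: 0.00072% ionized — well under 5%, approximation valid.
pH = −log[H+] = −log(2.14 × 10^-6) = 5.67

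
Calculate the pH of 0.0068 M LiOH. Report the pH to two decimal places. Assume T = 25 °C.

LiOH is a strong base; [OH-] = 0.0068 M.
pOH = -log(0.0068) = 2.17
pH = 14.00 - 2.17 = 11.83

pH = 11.83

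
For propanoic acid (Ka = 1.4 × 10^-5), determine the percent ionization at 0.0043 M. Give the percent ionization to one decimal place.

5.5%

CH3CH2COOH ⇌ CH3CH2COO- + H+; let x = [H+] at equilibrium.
Ka = x²/(C₀ − x); solving the quadratic gives x = 2.38 × 10^-4 M.
% ionization = x/C₀ × 100% = 2.38 × 10^-4/0.0043 × 100% = 5.5%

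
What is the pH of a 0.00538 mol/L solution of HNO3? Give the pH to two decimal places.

HNO3 is a strong acid and dissociates completely, so [H+] = 0.00538 M.
pH = -log(0.00538) = 2.27

pH = 2.27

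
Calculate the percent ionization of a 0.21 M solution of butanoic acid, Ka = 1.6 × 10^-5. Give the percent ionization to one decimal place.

CH3(CH2)2COOH ⇌ CH3(CH2)2COO- + H+; let x = [H+] at equilibrium.
x ≈ √(Ka·C₀) = √(1.6 × 10^-5 × 0.21) = 1.83 × 10^-3 M
Fraction ionized = 1.83 × 10^-3 / 0.21 = 0.0087 → 0.9%

0.9%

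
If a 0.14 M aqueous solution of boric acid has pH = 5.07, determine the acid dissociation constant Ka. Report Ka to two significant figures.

[H+] = 10^(-5.07) = 8.51 × 10^-6 M
At equilibrium [HA] = 0.14 − 8.51 × 10^-6 = 1.40 × 10^-1 M
Ka = [H+][A-]/[HA] = (8.51 × 10^-6)² / 1.40 × 10^-1 = 5.2 × 10^-10

Ka = 5.2 × 10^-10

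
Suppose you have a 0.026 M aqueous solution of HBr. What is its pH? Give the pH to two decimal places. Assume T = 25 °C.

HBr is a strong acid and dissociates completely, so [H+] = 0.026 M.
pH = -log(0.026) = 1.59

pH = 1.59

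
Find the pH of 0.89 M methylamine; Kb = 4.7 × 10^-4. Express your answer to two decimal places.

pH = 12.31

CH3NH2 + H2O ⇌ CH3NH3+ + OH-
From the ICE table, Kb = [OH-]²/(0.89 − [OH-]) = 4.7 × 10^-4.
Neglecting [OH-] in the denominator: [OH-] = √(4.7 × 10^-4 × 0.89) = 2.05 × 10^-2 M
([OH-]/C₀ = 2.3% < 5%, so the approximation holds.)
pOH = 1.69, so pH = 14.00 − pOH = 12.31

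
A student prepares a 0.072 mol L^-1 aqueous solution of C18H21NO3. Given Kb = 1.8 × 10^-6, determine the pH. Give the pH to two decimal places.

pH = 10.56

C18H21NO3 + H2O ⇌ C18H22NO3+ + OH-
Kb = [OH-]²/(0.072 − [OH-]) = 1.8 × 10^-6
Since Kb ≪ C₀, [OH-] ≈ √(Kb·C₀) = 3.60 × 10^-4 M.
pOH = −log(3.60 × 10^-4) = 3.44; pH = 14.00 − 3.44 = 10.56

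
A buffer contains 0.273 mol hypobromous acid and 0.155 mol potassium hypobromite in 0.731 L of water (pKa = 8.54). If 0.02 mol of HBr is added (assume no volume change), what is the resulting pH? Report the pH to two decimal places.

pH = 8.20

Added H+ converts OBr- to HOBr: HOBr → 0.293 mol, OBr- → 0.135 mol.
pH = pKa + log([A⁻]/[HA]) = 8.54 + log(0.135/0.293) = 8.54 -0.337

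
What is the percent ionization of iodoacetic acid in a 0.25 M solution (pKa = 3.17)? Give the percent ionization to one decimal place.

5.1%

ICH2COOH ⇌ ICH2COO- + H+; let x = [H+] at equilibrium.
Ka = 10^(−3.17) = 6.76 × 10^-4
Ka = x²/(C₀ − x); solving the quadratic gives x = 1.27 × 10^-2 M.
Fraction ionized = 1.27 × 10^-2 / 0.25 = 0.0508 → 5.1%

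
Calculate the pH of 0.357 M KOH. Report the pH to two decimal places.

KOH is a strong base; [OH-] = 0.357 M.
pOH = -log(0.357) = 0.45
pH = 14.00 - 0.45 = 13.55

pH = 13.55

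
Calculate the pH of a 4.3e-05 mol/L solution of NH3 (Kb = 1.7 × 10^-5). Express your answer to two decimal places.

NH3 + H2O ⇌ NH4+ + OH-
From the ICE table, Kb = x²/(4.3e-05 − x) = 1.7 × 10^-5.
The 5% rule fails; solving x² + Kb·x − Kb·C₀ = 0 exactly:
x = [−1.7e-05 + √(1.7e-05² + 2.92e-09)]/2 = 1.98 × 10^-5 M
pOH = 4.70, so pH = 14.00 − pOH = 9.30

pH = 9.30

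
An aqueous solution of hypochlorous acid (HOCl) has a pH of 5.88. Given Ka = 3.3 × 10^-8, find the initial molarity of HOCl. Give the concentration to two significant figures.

[H+] = 10^(-5.88) = 1.32 × 10^-6 M = x
Ka = x²/(C₀ − x) ⇒ C₀ = x + x²/Ka
C₀ = 1.32 × 10^-6 + (1.32 × 10^-6)²/(3.3 × 10^-8) = 5.41 × 10^-5 M

C₀ = 5.4 × 10^-5 M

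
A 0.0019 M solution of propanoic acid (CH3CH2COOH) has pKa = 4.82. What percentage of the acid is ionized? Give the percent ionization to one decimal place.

CH3CH2COOH ⇌ CH3CH2COO- + H+; let x = [H+] at equilibrium.
Ka = 10^(−4.82) = 1.51 × 10^-5
Solve x² + 1.51e-05x − 2.87e-08 = 0 → x = 1.62 × 10^-4 M
Fraction ionized = 1.62 × 10^-4 / 0.0019 = 0.0853 → 8.5%

8.5%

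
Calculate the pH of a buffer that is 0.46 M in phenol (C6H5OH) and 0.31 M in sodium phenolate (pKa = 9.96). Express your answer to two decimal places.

Henderson–Hasselbalch: pH = pKa + log([C6H5O-]/[C6H5OH]) = 9.96 + log(0.31/0.46)
pH = 9.96 + (-0.171) = 9.79

pH = 9.79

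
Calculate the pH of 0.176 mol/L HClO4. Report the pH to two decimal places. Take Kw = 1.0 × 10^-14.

pH = 0.75

HClO4 is a strong acid and dissociates completely, so [H+] = 0.176 M.
pH = -log(0.176) = 0.75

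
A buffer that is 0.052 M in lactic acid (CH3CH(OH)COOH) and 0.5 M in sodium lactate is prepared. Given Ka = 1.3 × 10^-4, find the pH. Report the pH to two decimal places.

pH = 4.87

pKa = −log(1.3 × 10^-4) = 3.886
Using pH = pKa + log([base]/[acid]) with [base]/[acid] = 0.5/0.052:
pH = 3.886 + (+0.983) = 4.87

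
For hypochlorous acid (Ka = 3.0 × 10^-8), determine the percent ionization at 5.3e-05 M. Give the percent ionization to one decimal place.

HOCl ⇌ OCl- + H+; let x = [H+] at equilibrium.
x ≈ √(Ka·C₀) = √(3.0 × 10^-8 × 5.3e-05) = 1.26 × 10^-6 M
% ionization = x/C₀ × 100% = 1.26 × 10^-6/5.3e-05 × 100% = 2.4%

2.4%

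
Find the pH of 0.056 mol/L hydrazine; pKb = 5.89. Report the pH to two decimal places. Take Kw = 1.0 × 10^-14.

pH = 10.43

N2H4 + H2O ⇌ N2H5+ + OH-
Kb = 10^(−5.89) = 1.29 × 10^-6
Kb = x²/(0.056 − x) = 1.29 × 10^-6
Since Kb ≪ C₀, x ≈ √(Kb·C₀) = 2.69 × 10^-4 M.
pOH = −log(2.69 × 10^-4) = 3.57; pH = 14.00 − 3.57 = 10.43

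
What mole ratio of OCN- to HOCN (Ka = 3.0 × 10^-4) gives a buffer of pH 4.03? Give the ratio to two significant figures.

ratio = 3.2

pKa = -log(3.0 × 10^-4) = 3.523
pH = pKa + log(r) ⇒ log(r) = 4.03 − 3.523 = +0.507
r = [OCN-]/[HOCN] = 10^(+0.507) = 3.21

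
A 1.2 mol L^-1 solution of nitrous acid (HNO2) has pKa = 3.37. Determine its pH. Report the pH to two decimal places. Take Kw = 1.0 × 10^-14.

HNO2 ⇌ NO2- + H+
Ka = 10^(−3.37) = 4.27 × 10^-4
Ka = x²/(1.2 − x) = 4.27 × 10^-4
Assume x ≪ 1.2: x ≈ √(4.27 × 10^-4 × 1.2) = 2.26 × 10^-2 M
(x/C₀ = 1.9% < 5%, so the approximation holds.)
pH = −log(2.26 × 10^-2) = 1.65

pH = 1.65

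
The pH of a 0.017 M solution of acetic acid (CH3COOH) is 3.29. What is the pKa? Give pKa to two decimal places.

pKa = 4.80

[H+] = 10^(-3.29) = 5.13 × 10^-4 M
At equilibrium [HA] = 0.017 − 5.13 × 10^-4 = 1.65 × 10^-2 M
Ka = [H+][A-]/[HA] = (5.13 × 10^-4)² / 1.65 × 10^-2 = 1.59 × 10^-5
pKa = -log(1.59 × 10^-5) = 4.80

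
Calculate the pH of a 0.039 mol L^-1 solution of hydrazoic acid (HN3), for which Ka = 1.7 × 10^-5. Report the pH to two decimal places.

HN3 ⇌ N3- + H+
From the ICE table, Ka = x²/(0.039 − x) = 1.7 × 10^-5.
Since Ka ≪ C₀, x ≈ √(Ka·C₀) = 8.14 × 10^-4 M.
pH = −log(8.14 × 10^-4) = 3.09

pH = 3.09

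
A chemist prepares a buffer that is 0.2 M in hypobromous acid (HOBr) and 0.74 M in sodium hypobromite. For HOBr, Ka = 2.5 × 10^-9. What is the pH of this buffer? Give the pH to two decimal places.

pKa = −log(2.5 × 10^-9) = 8.602
Henderson–Hasselbalch: pH = pKa + log([OBr-]/[HOBr]) = 8.602 + log(0.74/0.2)
pH = 8.602 + (+0.568) = 9.17

pH = 9.17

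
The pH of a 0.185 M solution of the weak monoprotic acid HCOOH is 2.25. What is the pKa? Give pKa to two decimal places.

[H+] = 10^(-2.25) = 5.62 × 10^-3 M
At equilibrium [HA] = 0.185 − 5.62 × 10^-3 = 1.79 × 10^-1 M
Ka = [H+][A-]/[HA] = (5.62 × 10^-3)² / 1.79 × 10^-1 = 1.76 × 10^-4
pKa = -log(1.76 × 10^-4) = 3.75

pKa = 3.75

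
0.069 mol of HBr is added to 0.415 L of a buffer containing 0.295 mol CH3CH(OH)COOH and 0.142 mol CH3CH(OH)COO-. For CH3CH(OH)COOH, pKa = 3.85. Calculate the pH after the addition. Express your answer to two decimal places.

pH = 3.15

Added H+ converts CH3CH(OH)COO- to CH3CH(OH)COOH: CH3CH(OH)COOH → 0.364 mol, CH3CH(OH)COO- → 0.073 mol.
pH = pKa + log(n_CH3CH(OH)COO-/n_CH3CH(OH)COOH) = 3.85 + log(0.073/0.364) = 3.85 + (-0.698)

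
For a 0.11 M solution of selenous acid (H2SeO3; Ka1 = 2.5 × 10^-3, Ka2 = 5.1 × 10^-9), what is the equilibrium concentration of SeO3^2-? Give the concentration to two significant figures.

5.1 × 10^-9 M

First ionization gives [H+] ≈ [HSeO3-] = 1.54 × 10^-2 M.
Second step: Ka2 = [H+][SeO3^2-]/[HSeO3-] ≈ [SeO3^2-] (since [H+] ≈ [HSeO3-]).
So [SeO3^2-] ≈ Ka2.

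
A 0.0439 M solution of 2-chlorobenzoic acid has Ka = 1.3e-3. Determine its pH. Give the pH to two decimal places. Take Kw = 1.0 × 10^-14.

pH = 2.16

ClC6H4COOH ⇌ ClC6H4COO- + H+
Ka = x²/(0.0439 − x) = 1.3 × 10^-3
Here C₀/Ka ≈ 33.8, so the small-x approximation fails. Use the quadratic:
x = [−0.0013 + √(0.0013² + 0.000228)]/2 = 6.93 × 10^-3 M
pH = −log[H+] = −log(6.93 × 10^-3) = 2.16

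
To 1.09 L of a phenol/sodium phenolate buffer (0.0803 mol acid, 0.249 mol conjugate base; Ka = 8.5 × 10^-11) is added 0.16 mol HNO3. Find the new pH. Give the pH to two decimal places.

After neutralization: n(C6H5OH) = 0.24 mol, n(C6H5O-) = 0.089 mol.
pKa = −log(8.5 × 10^-11) = 10.071
pH = pKa + log(n_C6H5O-/n_C6H5OH) = 10.071 + log(0.089/0.24) = 10.071 + (-0.431)

pH = 9.64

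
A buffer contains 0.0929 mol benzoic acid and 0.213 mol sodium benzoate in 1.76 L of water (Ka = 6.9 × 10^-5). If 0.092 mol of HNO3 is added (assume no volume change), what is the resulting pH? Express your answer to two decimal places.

pH = 3.98

After neutralization: n(C6H5COOH) = 0.185 mol, n(C6H5COO-) = 0.121 mol.
pKa = −log(6.9 × 10^-5) = 4.161
pH = pKa + log([A⁻]/[HA]) = 4.161 + log(0.121/0.185) = 4.161 -0.184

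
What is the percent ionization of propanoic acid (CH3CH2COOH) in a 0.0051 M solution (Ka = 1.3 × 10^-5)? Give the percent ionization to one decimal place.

CH3CH2COOH ⇌ CH3CH2COO- + H+; let x = [H+] at equilibrium.
Ka = x²/(C₀ − x); solving the quadratic gives x = 2.51 × 10^-4 M.
Fraction ionized = 2.51 × 10^-4 / 0.0051 = 0.0492 → 4.9%

4.9%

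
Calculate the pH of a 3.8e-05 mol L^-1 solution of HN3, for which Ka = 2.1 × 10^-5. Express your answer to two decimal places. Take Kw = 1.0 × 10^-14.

HN3 ⇌ N3- + H+
From the ICE table, Ka = x²/(3.8e-05 − x) = 2.1 × 10^-5.
The 5% rule fails; solving x² + Ka·x − Ka·C₀ = 0 exactly:
x = (−Ka + √(Ka² + 4·Ka·C₀))/2 = 1.96 × 10^-5 M
pH = −log[H+] = −log(1.96 × 10^-5) = 4.71

pH = 4.71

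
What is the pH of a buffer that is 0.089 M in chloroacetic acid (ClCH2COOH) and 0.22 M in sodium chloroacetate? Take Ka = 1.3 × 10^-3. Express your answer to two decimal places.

pH = 3.28

pKa = −log(1.3 × 10^-3) = 2.886
pH = pKa + log([A⁻]/[HA]) = 2.886 + log(0.22/0.089)
pH = 2.886 + (+0.393) = 3.28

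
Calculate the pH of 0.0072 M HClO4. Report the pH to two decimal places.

HClO4 is a strong acid and dissociates completely, so [H+] = 0.0072 M.
pH = -log(0.0072) = 2.14

pH = 2.14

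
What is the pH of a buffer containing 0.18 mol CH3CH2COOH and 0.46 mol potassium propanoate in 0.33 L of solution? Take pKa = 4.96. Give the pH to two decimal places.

pH = 5.37

Using pH = pKa + log([base]/[acid]) with [base]/[acid] = 0.46/0.18:
pH = 4.96 + (+0.407) = 5.37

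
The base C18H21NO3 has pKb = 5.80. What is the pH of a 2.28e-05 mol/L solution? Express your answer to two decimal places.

pH = 8.72

C18H21NO3 + H2O ⇌ C18H22NO3+ + OH-
Kb = 10^(−5.80) = 1.58 × 10^-6
Kb = [OH-]²/(2.28e-05 − [OH-]) = 1.58 × 10^-6
Here C₀/Kb ≈ 14.4, so the small-[OH-] approximation fails. Use the quadratic:
[OH-] = [−1.58e-06 + √(1.58e-06² + 1.44e-10)]/2 = 5.26 × 10^-6 M
pOH = 5.28, so pH = 14.00 − pOH = 8.72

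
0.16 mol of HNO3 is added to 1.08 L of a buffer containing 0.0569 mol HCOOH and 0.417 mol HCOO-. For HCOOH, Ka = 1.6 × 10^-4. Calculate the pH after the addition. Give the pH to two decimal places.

Added H+ converts HCOO- to HCOOH: HCOOH → 0.217 mol, HCOO- → 0.257 mol.
pKa = −log(1.6 × 10^-4) = 3.796
pH = pKa + log(n_HCOO-/n_HCOOH) = 3.796 + log(0.257/0.217) = 3.796 + (+0.073)

pH = 3.87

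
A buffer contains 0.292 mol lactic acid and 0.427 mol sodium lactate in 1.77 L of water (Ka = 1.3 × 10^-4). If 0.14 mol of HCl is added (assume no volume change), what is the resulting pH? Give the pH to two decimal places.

pH = 3.71

After neutralization: n(CH3CH(OH)COOH) = 0.432 mol, n(CH3CH(OH)COO-) = 0.287 mol.
pKa = −log(1.3 × 10^-4) = 3.886
Henderson–Hasselbalch with mole ratio 0.287/0.432: pH = 3.886 + (-0.178)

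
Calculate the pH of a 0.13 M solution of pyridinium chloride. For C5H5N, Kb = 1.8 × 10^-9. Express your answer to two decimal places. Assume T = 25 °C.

pH = 3.07

C5H5NH+ is the conjugate acid of the weak base C5H5N.
Ka = Kw/Kb = 1.0×10^-14 / 1.8 × 10^-9 = 5.56 × 10^-6
Let x = [H+] at equilibrium. Ka = x²/(0.13 − x).
Assume x ≪ 0.13: x ≈ √(5.56 × 10^-6 × 0.13) = 8.50 × 10^-4 M
Check: 0.65% ionized — well under 5%, approximation valid.
pH = −log[H+] = −log(8.50 × 10^-4) = 3.07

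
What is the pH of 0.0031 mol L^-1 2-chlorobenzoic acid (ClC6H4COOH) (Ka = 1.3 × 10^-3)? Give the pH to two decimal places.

pH = 2.84

ClC6H4COOH ⇌ ClC6H4COO- + H+
From the ICE table, Ka = x²/(0.0031 − x) = 1.3 × 10^-3.
The 5% rule fails; solving x² + Ka·x − Ka·C₀ = 0 exactly:
x = (−Ka + √(Ka² + 4·Ka·C₀))/2 = 1.46 × 10^-3 M
pH = −log(1.46 × 10^-3) = 2.84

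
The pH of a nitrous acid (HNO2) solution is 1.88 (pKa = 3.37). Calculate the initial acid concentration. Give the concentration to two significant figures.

C₀ = 4.2 × 10^-1 M

[H+] = 10^(-1.88) = 1.32 × 10^-2 M = x
Ka = 10^(−3.37) = 4.27 × 10^-4
Ka = x²/(C₀ − x) ⇒ C₀ = x + x²/Ka
C₀ = 1.32 × 10^-2 + (1.32 × 10^-2)²/(4.27 × 10^-4) = 4.21 × 10^-1 M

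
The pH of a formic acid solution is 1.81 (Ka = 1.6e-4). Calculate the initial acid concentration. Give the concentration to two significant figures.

C₀ = 1.5 M

[H+] = 10^(-1.81) = 1.55 × 10^-2 M = x
Ka = x²/(C₀ − x) ⇒ C₀ = x + x²/Ka
C₀ = 1.55 × 10^-2 + (1.55 × 10^-2)²/(1.6 × 10^-4) = 1.52 M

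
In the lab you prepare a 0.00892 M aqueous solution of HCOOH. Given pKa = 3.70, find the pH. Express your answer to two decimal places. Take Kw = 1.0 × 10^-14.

pH = 2.91

HCOOH ⇌ HCOO- + H+
Ka = 10^(−3.70) = 2.00 × 10^-4
Let x = [H+] at equilibrium. Ka = x²/(0.00892 − x).
Here C₀/Ka ≈ 44.6, so the small-x approximation fails. Use the quadratic:
x = (−Ka + √(Ka² + 4·Ka·C₀))/2 = 1.24 × 10^-3 M
pH = −log[H+] = −log(1.24 × 10^-3) = 2.91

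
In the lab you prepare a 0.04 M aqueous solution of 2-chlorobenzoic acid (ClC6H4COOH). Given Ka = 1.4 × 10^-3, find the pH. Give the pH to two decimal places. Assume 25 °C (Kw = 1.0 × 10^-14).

ClC6H4COOH ⇌ ClC6H4COO- + H+
Ka = [H+]²/(0.04 − [H+]) = 1.4 × 10^-3
Here C₀/Ka ≈ 28.6, so the small-[H+] approximation fails. Use the quadratic:
[H+] = [−0.0014 + √(0.0014² + 0.000224)]/2 = 6.82 × 10^-3 M
pH = −log[H+] = −log(6.82 × 10^-3) = 2.17

pH = 2.17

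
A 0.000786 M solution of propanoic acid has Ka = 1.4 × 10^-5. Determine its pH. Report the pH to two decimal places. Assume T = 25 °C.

CH3CH2COOH ⇌ CH3CH2COO- + H+
Ka = x²/(0.000786 − x) = 1.4 × 10^-5
x is not negligible relative to C₀; solve x² + 1.4e-05·x − 1.1e-08 = 0.
x = [−1.4e-05 + √(1.4e-05² + 4.4e-08)]/2 = 9.81 × 10^-5 M
pH = −log(9.81 × 10^-5) = 4.01

pH = 4.01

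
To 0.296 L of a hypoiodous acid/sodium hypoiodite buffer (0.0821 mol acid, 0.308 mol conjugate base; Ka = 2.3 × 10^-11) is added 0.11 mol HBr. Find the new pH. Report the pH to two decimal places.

After neutralization: n(HOI) = 0.192 mol, n(OI-) = 0.198 mol.
pKa = −log(2.3 × 10^-11) = 10.638
Henderson–Hasselbalch with mole ratio 0.198/0.192: pH = 10.638 + (+0.013)

pH = 10.65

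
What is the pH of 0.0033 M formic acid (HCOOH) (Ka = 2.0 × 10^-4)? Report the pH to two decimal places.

HCOOH ⇌ HCOO- + H+
From the ICE table, Ka = [H+]²/(0.0033 − [H+]) = 2.0 × 10^-4.
[H+] is not negligible relative to C₀; solve [H+]² + 0.0002·[H+] − 6.6e-07 = 0.
[H+] = (−Ka + √(Ka² + 4·Ka·C₀))/2 = 7.19 × 10^-4 M
pH = −log[H+] = −log(7.19 × 10^-4) = 3.14

pH = 3.14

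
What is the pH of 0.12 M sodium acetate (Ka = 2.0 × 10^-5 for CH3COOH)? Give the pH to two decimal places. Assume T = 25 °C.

pH = 8.89

CH3COO- is the conjugate base of the weak acid CH3COOH.
Kb = Kw/Ka = 1.0×10^-14 / 2.0 × 10^-5 = 5.00 × 10^-10
Kb = [OH-]²/(0.12 − [OH-]) = 5.00 × 10^-10
Since Kb ≪ C₀, [OH-] ≈ √(Kb·C₀) = 7.75 × 10^-6 M.
([OH-]/C₀ = 0.0065% < 5%, so the approximation holds.)
pOH = −log(7.75 × 10^-6) = 5.11; pH = 14.00 − 5.11 = 8.89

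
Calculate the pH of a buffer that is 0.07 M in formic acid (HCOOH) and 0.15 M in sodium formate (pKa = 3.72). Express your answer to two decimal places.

pH = 4.05

pH = pKa + log([A⁻]/[HA]) = 3.72 + log(0.15/0.07)
pH = 3.72 + (+0.331) = 4.05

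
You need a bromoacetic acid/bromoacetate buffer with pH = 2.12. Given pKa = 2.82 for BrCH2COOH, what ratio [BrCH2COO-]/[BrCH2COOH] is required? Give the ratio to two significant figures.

ratio = 0.20

pH = pKa + log(r) ⇒ log(r) = 2.12 − 2.82 = -0.70
r = [BrCH2COO-]/[BrCH2COOH] = 10^(-0.70) = 0.2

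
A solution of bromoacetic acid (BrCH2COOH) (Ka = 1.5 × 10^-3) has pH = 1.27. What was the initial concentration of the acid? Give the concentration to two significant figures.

[H+] = 10^(-1.27) = 5.37 × 10^-2 M = x
Ka = x²/(C₀ − x) ⇒ C₀ = x + x²/Ka
C₀ = 5.37 × 10^-2 + (5.37 × 10^-2)²/(1.5 × 10^-3) = 1.98 M

C₀ = 2.0 M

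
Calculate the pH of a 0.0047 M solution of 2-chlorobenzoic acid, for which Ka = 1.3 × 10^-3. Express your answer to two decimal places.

ClC6H4COOH ⇌ ClC6H4COO- + H+
Ka = x²/(0.0047 − x) = 1.3 × 10^-3
The 5% rule fails; solving x² + Ka·x − Ka·C₀ = 0 exactly:
x = (−Ka + √(Ka² + 4·Ka·C₀))/2 = 1.91 × 10^-3 M
pH = −log(1.91 × 10^-3) = 2.72

pH = 2.72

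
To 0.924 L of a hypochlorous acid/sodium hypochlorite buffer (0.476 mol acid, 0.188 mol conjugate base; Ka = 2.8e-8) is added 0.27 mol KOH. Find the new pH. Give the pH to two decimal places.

pH = 7.90

OH- converts HOCl to OCl-: HOCl → 0.206 mol, OCl- → 0.458 mol.
pKa = −log(2.8 × 10^-8) = 7.553
pH = pKa + log([A⁻]/[HA]) = 7.553 + log(0.458/0.206) = 7.553 +0.347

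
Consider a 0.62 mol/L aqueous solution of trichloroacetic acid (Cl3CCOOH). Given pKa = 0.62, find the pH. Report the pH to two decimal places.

pH = 0.55

Cl3CCOOH ⇌ Cl3CCOO- + H+
Ka = 10^(−0.62) = 2.40 × 10^-1
Let x = [H+] at equilibrium. Ka = x²/(0.62 − x).
x is not negligible relative to C₀; solve x² + 0.24·x − 0.149 = 0.
x = [−0.24 + √(0.24² + 0.595)]/2 = 2.84 × 10^-1 M
pH = −log[H+] = −log(2.84 × 10^-1) = 0.55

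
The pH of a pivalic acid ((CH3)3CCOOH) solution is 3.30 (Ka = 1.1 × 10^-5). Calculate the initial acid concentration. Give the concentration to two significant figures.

C₀ = 2.3 × 10^-2 M

[H+] = 10^(-3.30) = 5.01 × 10^-4 M = x
Ka = x²/(C₀ − x) ⇒ C₀ = x + x²/Ka
C₀ = 5.01 × 10^-4 + (5.01 × 10^-4)²/(1.1 × 10^-5) = 2.33 × 10^-2 M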